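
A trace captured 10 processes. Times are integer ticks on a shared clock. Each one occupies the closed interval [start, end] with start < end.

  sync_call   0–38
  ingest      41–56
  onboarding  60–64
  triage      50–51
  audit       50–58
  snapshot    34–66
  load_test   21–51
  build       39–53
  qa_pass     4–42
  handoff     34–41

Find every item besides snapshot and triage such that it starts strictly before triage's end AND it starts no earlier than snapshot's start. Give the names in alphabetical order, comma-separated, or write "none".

audit, build, handoff, ingest

Conditions: its start is strictly before triage's end (X.start < 51) AND its start is no earlier than snapshot's start (X.start >= 34).
audit: start 50 < 51? ✓; start 50 >= 34? ✓ → yes.
build: start 39 < 51? ✓; start 39 >= 34? ✓ → yes.
handoff: start 34 < 51? ✓; start 34 >= 34? ✓ → yes.
ingest: start 41 < 51? ✓; start 41 >= 34? ✓ → yes.
load_test: start 21 < 51? ✓; start 21 >= 34? ✗ → no.
onboarding: start 60 < 51? ✗; start 60 >= 34? ✓ → no.
qa_pass: start 4 < 51? ✓; start 4 >= 34? ✗ → no.
sync_call: start 0 < 51? ✓; start 0 >= 34? ✗ → no.
Result: audit, build, handoff, ingest.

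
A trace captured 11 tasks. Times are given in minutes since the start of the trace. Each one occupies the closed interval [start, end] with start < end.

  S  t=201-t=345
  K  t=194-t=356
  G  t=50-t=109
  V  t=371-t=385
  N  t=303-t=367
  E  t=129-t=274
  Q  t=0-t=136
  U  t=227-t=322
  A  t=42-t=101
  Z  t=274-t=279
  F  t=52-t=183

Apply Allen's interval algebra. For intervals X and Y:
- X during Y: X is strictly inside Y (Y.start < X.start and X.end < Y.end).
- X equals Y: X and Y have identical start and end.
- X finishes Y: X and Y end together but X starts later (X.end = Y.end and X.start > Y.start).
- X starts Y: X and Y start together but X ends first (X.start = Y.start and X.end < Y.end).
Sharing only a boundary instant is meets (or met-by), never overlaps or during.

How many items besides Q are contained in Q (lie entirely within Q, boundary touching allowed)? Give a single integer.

Target Q = [t=0, t=136].
A [t=42, t=101] → during → counts.
E [t=129, t=274] → overlapped-by → no.
F [t=52, t=183] → overlapped-by → no.
G [t=50, t=109] → during → counts.
K [t=194, t=356] → after → no.
N [t=303, t=367] → after → no.
S [t=201, t=345] → after → no.
U [t=227, t=322] → after → no.
V [t=371, t=385] → after → no.
Z [t=274, t=279] → after → no.
Total: 2.

2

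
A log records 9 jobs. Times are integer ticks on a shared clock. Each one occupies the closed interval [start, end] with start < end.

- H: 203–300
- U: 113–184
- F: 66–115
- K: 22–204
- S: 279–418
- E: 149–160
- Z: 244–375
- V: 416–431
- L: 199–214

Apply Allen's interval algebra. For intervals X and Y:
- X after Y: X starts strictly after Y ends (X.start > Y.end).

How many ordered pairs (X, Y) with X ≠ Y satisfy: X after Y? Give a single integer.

24

Checking all 72 ordered pairs for relation 'after'; matching pairs in alphabetical order:
(E, F): E after F ✓
(H, E): H after E ✓
(H, F): H after F ✓
(H, U): H after U ✓
(L, E): L after E ✓
(L, F): L after F ✓
(L, U): L after U ✓
(S, E): S after E ✓
(S, F): S after F ✓
(S, K): S after K ✓
(S, L): S after L ✓
(S, U): S after U ✓
(V, E): V after E ✓
(V, F): V after F ✓
(V, H): V after H ✓
(V, K): V after K ✓
(V, L): V after L ✓
(V, U): V after U ✓
(V, Z): V after Z ✓
(Z, E): Z after E ✓
(Z, F): Z after F ✓
(Z, K): Z after K ✓
(Z, L): Z after L ✓
(Z, U): Z after U ✓
Count: 24.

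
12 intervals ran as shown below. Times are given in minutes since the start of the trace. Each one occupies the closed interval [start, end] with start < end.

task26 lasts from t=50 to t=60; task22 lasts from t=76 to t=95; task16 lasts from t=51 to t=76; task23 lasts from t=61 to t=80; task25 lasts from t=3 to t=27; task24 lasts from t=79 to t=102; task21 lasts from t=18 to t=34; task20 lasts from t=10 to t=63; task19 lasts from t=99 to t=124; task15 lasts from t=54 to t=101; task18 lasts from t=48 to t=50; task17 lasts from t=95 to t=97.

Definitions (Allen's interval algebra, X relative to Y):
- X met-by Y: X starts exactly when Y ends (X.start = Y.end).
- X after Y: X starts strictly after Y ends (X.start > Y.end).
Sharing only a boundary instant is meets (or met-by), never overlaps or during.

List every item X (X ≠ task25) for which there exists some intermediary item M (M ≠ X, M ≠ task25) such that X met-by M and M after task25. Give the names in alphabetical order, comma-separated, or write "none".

task17, task22, task26

Target task25 = [t=3, t=27].
Intermediaries M with M after task25: task15, task16, task17, task18, task19, task22, task23, task24, task26.
Via task15 — items with X met-by task15: none.
Via task16 — items with X met-by task16: task22.
Via task17 — items with X met-by task17: none.
Via task18 — items with X met-by task18: task26.
Via task19 — items with X met-by task19: none.
Via task22 — items with X met-by task22: task17.
Via task23 — items with X met-by task23: none.
Via task24 — items with X met-by task24: none.
Via task26 — items with X met-by task26: none.
Union: task17, task22, task26.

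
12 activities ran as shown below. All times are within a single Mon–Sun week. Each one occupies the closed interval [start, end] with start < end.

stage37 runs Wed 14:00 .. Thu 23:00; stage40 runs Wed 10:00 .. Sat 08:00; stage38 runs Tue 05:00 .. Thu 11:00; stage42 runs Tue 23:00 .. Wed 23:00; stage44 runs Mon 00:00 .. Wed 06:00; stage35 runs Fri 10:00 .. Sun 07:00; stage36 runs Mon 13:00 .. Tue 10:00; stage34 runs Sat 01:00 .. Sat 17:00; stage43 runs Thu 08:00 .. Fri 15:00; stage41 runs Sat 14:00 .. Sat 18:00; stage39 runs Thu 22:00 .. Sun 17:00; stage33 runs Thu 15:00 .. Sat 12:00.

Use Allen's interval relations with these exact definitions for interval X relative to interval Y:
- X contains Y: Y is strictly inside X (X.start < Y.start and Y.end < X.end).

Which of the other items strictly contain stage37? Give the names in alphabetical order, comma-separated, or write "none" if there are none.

stage40

Target stage37 = [Wed 14:00, Thu 23:00].
stage33 [Thu 15:00, Sat 12:00] → overlapped-by → no.
stage34 [Sat 01:00, Sat 17:00] → after → no.
stage35 [Fri 10:00, Sun 07:00] → after → no.
stage36 [Mon 13:00, Tue 10:00] → before → no.
stage38 [Tue 05:00, Thu 11:00] → overlaps → no.
stage39 [Thu 22:00, Sun 17:00] → overlapped-by → no.
stage40 [Wed 10:00, Sat 08:00] → contains → yes.
stage41 [Sat 14:00, Sat 18:00] → after → no.
stage42 [Tue 23:00, Wed 23:00] → overlaps → no.
stage43 [Thu 08:00, Fri 15:00] → overlapped-by → no.
stage44 [Mon 00:00, Wed 06:00] → before → no.
Result: stage40.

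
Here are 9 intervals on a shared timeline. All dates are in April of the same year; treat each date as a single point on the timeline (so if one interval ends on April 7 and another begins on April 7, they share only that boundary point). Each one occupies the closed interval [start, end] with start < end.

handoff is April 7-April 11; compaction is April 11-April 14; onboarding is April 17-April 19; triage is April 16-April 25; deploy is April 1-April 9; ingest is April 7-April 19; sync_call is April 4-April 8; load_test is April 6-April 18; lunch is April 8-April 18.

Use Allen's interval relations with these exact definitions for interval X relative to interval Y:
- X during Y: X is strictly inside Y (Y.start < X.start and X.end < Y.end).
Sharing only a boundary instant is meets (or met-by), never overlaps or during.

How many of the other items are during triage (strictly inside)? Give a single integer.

Target triage = [April 16, April 25].
compaction [April 11, April 14] → before → no.
deploy [April 1, April 9] → before → no.
handoff [April 7, April 11] → before → no.
ingest [April 7, April 19] → overlaps → no.
load_test [April 6, April 18] → overlaps → no.
lunch [April 8, April 18] → overlaps → no.
onboarding [April 17, April 19] → during → counts.
sync_call [April 4, April 8] → before → no.
Total: 1.

1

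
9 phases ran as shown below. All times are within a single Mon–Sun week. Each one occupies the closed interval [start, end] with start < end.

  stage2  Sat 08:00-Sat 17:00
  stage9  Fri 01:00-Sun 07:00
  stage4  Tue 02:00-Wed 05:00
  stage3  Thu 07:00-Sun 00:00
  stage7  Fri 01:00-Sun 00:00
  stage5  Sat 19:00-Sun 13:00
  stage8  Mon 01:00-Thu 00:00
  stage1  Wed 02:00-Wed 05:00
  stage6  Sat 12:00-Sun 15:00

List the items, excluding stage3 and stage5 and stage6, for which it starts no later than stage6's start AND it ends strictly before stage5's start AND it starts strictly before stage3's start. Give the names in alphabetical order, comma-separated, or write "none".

stage1, stage4, stage8

Conditions: its start is no later than stage6's start (X.start <= Sat 12:00) AND its end is strictly before stage5's start (X.end < Sat 19:00) AND its start is strictly before stage3's start (X.start < Thu 07:00).
stage1: start Wed 02:00 <= Sat 12:00? ✓; end Wed 05:00 < Sat 19:00? ✓; start Wed 02:00 < Thu 07:00? ✓ → yes.
stage2: start Sat 08:00 <= Sat 12:00? ✓; end Sat 17:00 < Sat 19:00? ✓; start Sat 08:00 < Thu 07:00? ✗ → no.
stage4: start Tue 02:00 <= Sat 12:00? ✓; end Wed 05:00 < Sat 19:00? ✓; start Tue 02:00 < Thu 07:00? ✓ → yes.
stage7: start Fri 01:00 <= Sat 12:00? ✓; end Sun 00:00 < Sat 19:00? ✗; start Fri 01:00 < Thu 07:00? ✗ → no.
stage8: start Mon 01:00 <= Sat 12:00? ✓; end Thu 00:00 < Sat 19:00? ✓; start Mon 01:00 < Thu 07:00? ✓ → yes.
stage9: start Fri 01:00 <= Sat 12:00? ✓; end Sun 07:00 < Sat 19:00? ✗; start Fri 01:00 < Thu 07:00? ✗ → no.
Result: stage1, stage4, stage8.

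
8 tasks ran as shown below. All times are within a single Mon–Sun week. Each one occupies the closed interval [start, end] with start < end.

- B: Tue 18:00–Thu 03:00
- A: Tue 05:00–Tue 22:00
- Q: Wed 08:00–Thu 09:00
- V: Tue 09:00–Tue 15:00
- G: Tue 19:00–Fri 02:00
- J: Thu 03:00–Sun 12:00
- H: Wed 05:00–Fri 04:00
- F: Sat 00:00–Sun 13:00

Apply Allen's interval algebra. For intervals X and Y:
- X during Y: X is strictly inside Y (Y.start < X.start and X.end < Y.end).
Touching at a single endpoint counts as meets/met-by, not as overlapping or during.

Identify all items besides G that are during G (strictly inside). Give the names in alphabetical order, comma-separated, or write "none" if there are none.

Target G = [Tue 19:00, Fri 02:00].
A [Tue 05:00, Tue 22:00] → overlaps → no.
B [Tue 18:00, Thu 03:00] → overlaps → no.
F [Sat 00:00, Sun 13:00] → after → no.
H [Wed 05:00, Fri 04:00] → overlapped-by → no.
J [Thu 03:00, Sun 12:00] → overlapped-by → no.
Q [Wed 08:00, Thu 09:00] → during → yes.
V [Tue 09:00, Tue 15:00] → before → no.
Result: Q.

Q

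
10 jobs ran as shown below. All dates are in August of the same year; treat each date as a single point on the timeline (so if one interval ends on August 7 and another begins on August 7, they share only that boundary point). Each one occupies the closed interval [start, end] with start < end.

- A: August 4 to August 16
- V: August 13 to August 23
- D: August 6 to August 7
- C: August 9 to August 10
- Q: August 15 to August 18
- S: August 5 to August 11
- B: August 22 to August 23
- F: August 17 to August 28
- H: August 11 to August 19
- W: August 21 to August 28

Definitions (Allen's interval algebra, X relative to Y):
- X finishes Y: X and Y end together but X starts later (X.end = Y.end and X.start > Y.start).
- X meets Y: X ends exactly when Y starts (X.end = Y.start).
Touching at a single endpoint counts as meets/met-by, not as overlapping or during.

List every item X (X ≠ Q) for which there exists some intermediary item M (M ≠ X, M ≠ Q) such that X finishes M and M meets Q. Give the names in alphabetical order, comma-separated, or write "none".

none

Target Q = [August 15, August 18].
Intermediaries M with M meets Q: none.
Union: none.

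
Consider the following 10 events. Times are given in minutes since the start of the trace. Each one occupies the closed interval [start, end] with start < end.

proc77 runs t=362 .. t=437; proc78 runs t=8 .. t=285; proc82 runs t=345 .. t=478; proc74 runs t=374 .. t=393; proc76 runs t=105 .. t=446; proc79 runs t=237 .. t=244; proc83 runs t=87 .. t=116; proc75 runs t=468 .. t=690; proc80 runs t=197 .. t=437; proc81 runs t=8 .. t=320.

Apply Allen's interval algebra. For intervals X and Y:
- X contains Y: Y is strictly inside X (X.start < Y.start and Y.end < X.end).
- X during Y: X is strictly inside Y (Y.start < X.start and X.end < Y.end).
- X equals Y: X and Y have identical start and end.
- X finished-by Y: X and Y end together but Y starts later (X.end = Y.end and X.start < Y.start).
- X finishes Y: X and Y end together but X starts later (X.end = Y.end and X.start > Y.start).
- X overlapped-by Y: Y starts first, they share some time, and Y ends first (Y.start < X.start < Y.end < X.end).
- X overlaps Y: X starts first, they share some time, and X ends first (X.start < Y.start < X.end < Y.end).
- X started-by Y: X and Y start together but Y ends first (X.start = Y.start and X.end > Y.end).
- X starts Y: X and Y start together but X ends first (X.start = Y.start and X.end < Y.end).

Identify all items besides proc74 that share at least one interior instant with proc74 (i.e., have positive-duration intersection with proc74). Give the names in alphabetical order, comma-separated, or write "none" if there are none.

Target proc74 = [t=374, t=393].
proc75 [t=468, t=690] → after → no.
proc76 [t=105, t=446] → contains → yes.
proc77 [t=362, t=437] → contains → yes.
proc78 [t=8, t=285] → before → no.
proc79 [t=237, t=244] → before → no.
proc80 [t=197, t=437] → contains → yes.
proc81 [t=8, t=320] → before → no.
proc82 [t=345, t=478] → contains → yes.
proc83 [t=87, t=116] → before → no.
Result: proc76, proc77, proc80, proc82.

proc76, proc77, proc80, proc82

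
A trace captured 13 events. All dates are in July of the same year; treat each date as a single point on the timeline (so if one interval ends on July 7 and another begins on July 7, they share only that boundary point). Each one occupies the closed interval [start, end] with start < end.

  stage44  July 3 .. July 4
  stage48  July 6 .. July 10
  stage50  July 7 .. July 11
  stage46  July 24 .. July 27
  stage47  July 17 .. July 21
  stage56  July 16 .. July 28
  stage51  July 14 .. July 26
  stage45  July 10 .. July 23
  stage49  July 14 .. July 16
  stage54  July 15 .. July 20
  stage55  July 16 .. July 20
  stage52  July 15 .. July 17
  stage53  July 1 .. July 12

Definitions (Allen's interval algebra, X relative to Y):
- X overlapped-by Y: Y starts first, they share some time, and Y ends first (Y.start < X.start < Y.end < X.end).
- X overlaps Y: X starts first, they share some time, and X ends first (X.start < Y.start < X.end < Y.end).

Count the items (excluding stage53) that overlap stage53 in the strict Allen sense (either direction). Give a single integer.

1

Target stage53 = [July 1, July 12].
stage44 [July 3, July 4] → during → no.
stage45 [July 10, July 23] → overlapped-by → counts.
stage46 [July 24, July 27] → after → no.
stage47 [July 17, July 21] → after → no.
stage48 [July 6, July 10] → during → no.
stage49 [July 14, July 16] → after → no.
stage50 [July 7, July 11] → during → no.
stage51 [July 14, July 26] → after → no.
stage52 [July 15, July 17] → after → no.
stage54 [July 15, July 20] → after → no.
stage55 [July 16, July 20] → after → no.
stage56 [July 16, July 28] → after → no.
Total: 1.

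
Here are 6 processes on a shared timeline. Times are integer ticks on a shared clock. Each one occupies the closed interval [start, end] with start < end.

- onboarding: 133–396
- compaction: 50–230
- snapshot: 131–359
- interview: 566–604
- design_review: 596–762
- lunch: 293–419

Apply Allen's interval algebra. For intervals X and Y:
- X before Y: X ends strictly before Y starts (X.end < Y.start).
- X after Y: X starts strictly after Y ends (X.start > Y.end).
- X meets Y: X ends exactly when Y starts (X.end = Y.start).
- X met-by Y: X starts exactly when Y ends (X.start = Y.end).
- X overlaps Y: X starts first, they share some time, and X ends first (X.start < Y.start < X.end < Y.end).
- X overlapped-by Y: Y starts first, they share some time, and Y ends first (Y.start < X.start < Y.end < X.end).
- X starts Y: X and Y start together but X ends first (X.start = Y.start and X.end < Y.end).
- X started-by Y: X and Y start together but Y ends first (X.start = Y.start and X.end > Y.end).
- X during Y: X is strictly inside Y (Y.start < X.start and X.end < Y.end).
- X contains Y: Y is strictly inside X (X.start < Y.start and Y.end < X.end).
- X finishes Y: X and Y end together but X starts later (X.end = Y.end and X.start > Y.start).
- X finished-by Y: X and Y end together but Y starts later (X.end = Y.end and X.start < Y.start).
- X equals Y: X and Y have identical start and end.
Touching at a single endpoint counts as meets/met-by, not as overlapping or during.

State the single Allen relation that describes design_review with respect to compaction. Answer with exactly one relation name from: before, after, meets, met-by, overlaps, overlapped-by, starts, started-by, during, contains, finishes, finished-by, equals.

after

design_review = [596, 762]; compaction = [50, 230].
Compare endpoints: design_review.start > compaction.start, design_review.start > compaction.end, design_review.end > compaction.start, design_review.end > compaction.end.
That pattern is 'after'.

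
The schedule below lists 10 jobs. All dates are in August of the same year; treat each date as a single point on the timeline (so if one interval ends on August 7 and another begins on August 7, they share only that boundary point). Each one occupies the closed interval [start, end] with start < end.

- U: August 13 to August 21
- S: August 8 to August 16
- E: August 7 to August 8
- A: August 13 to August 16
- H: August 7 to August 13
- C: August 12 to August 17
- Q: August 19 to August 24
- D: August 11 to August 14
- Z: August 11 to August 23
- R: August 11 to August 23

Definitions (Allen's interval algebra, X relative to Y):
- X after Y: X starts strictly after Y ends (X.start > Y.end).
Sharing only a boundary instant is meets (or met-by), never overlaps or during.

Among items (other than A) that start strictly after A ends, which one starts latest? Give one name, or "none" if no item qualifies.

Q

Target A = [August 13, August 16].
C [August 12, August 17] → contains → excluded.
D [August 11, August 14] → overlaps → excluded.
E [August 7, August 8] → before → excluded.
H [August 7, August 13] → meets → excluded.
Q [August 19, August 24] → after → candidate.
R [August 11, August 23] → contains → excluded.
S [August 8, August 16] → finished-by → excluded.
U [August 13, August 21] → started-by → excluded.
Z [August 11, August 23] → contains → excluded.
Among candidates, latest start is August 19 → Q.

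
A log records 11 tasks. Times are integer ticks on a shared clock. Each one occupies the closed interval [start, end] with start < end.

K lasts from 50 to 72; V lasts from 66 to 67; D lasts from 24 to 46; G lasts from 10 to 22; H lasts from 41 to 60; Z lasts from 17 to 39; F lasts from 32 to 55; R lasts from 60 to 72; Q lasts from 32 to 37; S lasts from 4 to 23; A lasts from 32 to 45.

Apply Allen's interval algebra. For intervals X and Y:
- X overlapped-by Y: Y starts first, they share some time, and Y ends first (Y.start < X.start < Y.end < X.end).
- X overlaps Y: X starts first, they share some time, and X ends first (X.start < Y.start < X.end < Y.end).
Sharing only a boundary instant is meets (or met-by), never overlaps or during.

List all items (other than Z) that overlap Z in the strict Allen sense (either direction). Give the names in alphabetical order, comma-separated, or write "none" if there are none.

Target Z = [17, 39].
A [32, 45] → overlapped-by → yes.
D [24, 46] → overlapped-by → yes.
F [32, 55] → overlapped-by → yes.
G [10, 22] → overlaps → yes.
H [41, 60] → after → no.
K [50, 72] → after → no.
Q [32, 37] → during → no.
R [60, 72] → after → no.
S [4, 23] → overlaps → yes.
V [66, 67] → after → no.
Result: A, D, F, G, S.

A, D, F, G, S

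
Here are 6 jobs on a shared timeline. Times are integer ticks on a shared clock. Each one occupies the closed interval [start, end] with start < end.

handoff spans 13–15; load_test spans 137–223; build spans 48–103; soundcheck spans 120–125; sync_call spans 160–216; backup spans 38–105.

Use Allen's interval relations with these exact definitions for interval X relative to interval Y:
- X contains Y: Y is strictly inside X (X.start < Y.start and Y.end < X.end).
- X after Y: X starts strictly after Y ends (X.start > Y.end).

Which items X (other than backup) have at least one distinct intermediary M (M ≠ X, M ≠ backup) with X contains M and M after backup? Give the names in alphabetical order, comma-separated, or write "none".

Target backup = [38, 105].
Intermediaries M with M after backup: load_test, soundcheck, sync_call.
Via load_test — items with X contains load_test: none.
Via soundcheck — items with X contains soundcheck: none.
Via sync_call — items with X contains sync_call: load_test.
Union: load_test.

load_test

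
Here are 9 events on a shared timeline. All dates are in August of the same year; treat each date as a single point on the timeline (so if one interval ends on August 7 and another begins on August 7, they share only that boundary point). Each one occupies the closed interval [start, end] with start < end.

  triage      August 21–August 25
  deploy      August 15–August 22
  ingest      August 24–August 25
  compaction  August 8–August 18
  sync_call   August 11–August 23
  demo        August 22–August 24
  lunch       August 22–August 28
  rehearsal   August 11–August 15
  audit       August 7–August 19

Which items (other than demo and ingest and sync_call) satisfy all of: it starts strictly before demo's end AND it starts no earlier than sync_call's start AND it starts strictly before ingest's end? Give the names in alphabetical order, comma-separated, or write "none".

deploy, lunch, rehearsal, triage

Conditions: its start is strictly before demo's end (X.start < August 24) AND its start is no earlier than sync_call's start (X.start >= August 11) AND its start is strictly before ingest's end (X.start < August 25).
audit: start August 7 < August 24? ✓; start August 7 >= August 11? ✗; start August 7 < August 25? ✓ → no.
compaction: start August 8 < August 24? ✓; start August 8 >= August 11? ✗; start August 8 < August 25? ✓ → no.
deploy: start August 15 < August 24? ✓; start August 15 >= August 11? ✓; start August 15 < August 25? ✓ → yes.
lunch: start August 22 < August 24? ✓; start August 22 >= August 11? ✓; start August 22 < August 25? ✓ → yes.
rehearsal: start August 11 < August 24? ✓; start August 11 >= August 11? ✓; start August 11 < August 25? ✓ → yes.
triage: start August 21 < August 24? ✓; start August 21 >= August 11? ✓; start August 21 < August 25? ✓ → yes.
Result: deploy, lunch, rehearsal, triage.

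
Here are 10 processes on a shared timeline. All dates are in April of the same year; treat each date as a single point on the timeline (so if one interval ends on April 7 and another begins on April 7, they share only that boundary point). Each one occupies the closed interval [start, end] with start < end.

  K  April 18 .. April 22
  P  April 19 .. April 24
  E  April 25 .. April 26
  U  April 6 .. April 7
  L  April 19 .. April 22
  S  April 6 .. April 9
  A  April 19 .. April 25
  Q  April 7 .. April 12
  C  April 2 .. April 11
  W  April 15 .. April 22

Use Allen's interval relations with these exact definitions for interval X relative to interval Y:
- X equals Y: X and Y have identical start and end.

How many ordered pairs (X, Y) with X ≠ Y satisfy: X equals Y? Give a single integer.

0

Checking all 90 ordered pairs for relation 'equals'; matching pairs in alphabetical order:
No pair satisfies it.
Count: 0.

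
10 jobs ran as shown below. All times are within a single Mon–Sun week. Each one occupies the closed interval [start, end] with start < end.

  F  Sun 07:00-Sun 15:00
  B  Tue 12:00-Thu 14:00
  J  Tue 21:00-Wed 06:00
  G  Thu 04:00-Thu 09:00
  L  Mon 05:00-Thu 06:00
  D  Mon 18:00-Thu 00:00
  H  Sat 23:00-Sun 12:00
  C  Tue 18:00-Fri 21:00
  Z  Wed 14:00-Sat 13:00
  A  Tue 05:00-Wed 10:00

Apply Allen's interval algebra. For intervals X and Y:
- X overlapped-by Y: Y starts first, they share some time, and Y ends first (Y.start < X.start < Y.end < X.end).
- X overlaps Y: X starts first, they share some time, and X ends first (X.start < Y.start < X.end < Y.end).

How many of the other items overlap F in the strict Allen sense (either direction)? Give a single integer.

Target F = [Sun 07:00, Sun 15:00].
A [Tue 05:00, Wed 10:00] → before → no.
B [Tue 12:00, Thu 14:00] → before → no.
C [Tue 18:00, Fri 21:00] → before → no.
D [Mon 18:00, Thu 00:00] → before → no.
G [Thu 04:00, Thu 09:00] → before → no.
H [Sat 23:00, Sun 12:00] → overlaps → counts.
J [Tue 21:00, Wed 06:00] → before → no.
L [Mon 05:00, Thu 06:00] → before → no.
Z [Wed 14:00, Sat 13:00] → before → no.
Total: 1.

1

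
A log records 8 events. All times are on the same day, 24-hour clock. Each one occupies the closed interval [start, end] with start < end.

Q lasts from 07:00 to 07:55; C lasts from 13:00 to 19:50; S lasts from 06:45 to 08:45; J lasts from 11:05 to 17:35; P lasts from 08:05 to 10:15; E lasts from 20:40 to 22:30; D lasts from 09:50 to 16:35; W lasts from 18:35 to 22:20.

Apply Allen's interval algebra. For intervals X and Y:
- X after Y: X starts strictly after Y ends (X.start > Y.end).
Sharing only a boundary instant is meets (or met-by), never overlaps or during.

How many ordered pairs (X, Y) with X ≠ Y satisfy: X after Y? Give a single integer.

Checking all 56 ordered pairs for relation 'after'; matching pairs in alphabetical order:
(C, P): C after P ✓
(C, Q): C after Q ✓
(C, S): C after S ✓
(D, Q): D after Q ✓
(D, S): D after S ✓
(E, C): E after C ✓
(E, D): E after D ✓
(E, J): E after J ✓
(E, P): E after P ✓
(E, Q): E after Q ✓
(E, S): E after S ✓
(J, P): J after P ✓
(J, Q): J after Q ✓
(J, S): J after S ✓
(P, Q): P after Q ✓
(W, D): W after D ✓
(W, J): W after J ✓
(W, P): W after P ✓
(W, Q): W after Q ✓
(W, S): W after S ✓
Count: 20.

20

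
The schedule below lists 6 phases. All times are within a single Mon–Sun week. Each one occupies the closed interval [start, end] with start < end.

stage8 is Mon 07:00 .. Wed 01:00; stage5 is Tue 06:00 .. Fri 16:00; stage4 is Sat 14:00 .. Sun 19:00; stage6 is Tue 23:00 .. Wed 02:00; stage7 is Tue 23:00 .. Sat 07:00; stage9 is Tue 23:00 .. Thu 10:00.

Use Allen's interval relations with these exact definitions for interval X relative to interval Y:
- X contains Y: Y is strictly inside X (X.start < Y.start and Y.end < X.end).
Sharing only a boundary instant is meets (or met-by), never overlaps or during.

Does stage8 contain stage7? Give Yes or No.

No

stage8 = [Mon 07:00, Wed 01:00], stage7 = [Tue 23:00, Sat 07:00].
Actual relation of stage8 to stage7: overlaps.
Asked whether 'contains' holds → No.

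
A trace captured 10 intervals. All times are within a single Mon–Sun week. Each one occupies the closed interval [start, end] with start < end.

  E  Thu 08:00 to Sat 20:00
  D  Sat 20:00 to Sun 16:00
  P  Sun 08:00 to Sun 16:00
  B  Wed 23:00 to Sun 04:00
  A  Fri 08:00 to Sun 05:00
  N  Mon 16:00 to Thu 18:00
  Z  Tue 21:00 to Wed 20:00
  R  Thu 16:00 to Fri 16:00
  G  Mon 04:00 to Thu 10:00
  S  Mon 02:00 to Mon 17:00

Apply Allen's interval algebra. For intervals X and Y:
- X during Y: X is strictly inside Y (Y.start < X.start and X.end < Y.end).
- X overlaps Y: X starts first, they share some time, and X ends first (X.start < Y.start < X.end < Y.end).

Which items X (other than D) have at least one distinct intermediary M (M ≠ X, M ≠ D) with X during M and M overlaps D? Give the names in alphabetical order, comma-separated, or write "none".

E, R

Target D = [Sat 20:00, Sun 16:00].
Intermediaries M with M overlaps D: A, B.
Via A — items with X during A: none.
Via B — items with X during B: E, R.
Union: E, R.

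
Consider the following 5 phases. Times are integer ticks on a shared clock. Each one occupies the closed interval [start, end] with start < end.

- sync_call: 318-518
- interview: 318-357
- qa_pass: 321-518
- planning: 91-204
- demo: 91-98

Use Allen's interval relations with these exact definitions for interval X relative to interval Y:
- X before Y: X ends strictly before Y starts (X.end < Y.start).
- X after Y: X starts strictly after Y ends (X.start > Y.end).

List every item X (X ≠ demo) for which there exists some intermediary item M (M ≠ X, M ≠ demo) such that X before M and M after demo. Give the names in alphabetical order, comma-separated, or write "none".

Target demo = [91, 98].
Intermediaries M with M after demo: interview, qa_pass, sync_call.
Via interview — items with X before interview: planning.
Via qa_pass — items with X before qa_pass: planning.
Via sync_call — items with X before sync_call: planning.
Union: planning.

planning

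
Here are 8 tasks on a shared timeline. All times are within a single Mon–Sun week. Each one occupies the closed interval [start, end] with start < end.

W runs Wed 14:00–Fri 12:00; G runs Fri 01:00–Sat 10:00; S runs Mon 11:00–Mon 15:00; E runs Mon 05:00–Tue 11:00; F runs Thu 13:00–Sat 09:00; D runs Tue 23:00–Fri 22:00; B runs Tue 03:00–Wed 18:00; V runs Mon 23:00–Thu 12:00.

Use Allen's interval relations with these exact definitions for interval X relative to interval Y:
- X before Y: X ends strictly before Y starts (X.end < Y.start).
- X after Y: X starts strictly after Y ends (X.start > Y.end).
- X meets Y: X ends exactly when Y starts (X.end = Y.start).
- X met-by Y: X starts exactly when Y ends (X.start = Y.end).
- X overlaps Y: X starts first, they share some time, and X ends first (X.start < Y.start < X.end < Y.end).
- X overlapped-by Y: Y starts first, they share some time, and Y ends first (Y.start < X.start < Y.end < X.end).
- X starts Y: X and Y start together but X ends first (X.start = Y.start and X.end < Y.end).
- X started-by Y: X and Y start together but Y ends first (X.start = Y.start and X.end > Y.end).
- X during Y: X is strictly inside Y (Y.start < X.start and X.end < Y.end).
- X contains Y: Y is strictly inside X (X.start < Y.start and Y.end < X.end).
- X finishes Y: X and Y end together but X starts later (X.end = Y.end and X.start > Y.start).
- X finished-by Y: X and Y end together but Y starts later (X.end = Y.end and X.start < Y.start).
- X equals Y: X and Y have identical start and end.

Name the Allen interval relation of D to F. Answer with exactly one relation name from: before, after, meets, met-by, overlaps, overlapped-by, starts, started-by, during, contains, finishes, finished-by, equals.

D = [Tue 23:00, Fri 22:00]; F = [Thu 13:00, Sat 09:00].
Compare endpoints: D.start < F.start, D.start < F.end, D.end > F.start, D.end < F.end.
That pattern is 'overlaps'.

overlaps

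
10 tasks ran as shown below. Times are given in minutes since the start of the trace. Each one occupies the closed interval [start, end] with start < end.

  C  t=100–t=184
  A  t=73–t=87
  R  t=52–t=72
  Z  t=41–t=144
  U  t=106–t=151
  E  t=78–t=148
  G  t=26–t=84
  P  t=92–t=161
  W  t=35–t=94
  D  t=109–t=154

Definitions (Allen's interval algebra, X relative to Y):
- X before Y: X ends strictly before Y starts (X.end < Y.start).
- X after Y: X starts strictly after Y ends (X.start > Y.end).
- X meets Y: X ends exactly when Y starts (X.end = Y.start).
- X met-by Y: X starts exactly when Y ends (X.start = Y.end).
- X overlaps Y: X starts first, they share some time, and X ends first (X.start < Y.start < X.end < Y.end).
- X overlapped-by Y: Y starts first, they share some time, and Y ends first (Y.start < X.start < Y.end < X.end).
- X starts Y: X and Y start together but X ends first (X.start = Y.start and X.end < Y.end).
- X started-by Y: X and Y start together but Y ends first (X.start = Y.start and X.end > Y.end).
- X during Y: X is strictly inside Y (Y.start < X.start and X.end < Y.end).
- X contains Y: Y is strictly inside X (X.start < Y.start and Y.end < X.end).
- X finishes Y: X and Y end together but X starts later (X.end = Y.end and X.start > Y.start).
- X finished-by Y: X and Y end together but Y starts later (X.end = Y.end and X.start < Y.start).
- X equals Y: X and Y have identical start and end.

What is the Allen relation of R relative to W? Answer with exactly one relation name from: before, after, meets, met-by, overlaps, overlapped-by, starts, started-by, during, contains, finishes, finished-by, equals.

during

R = [t=52, t=72]; W = [t=35, t=94].
Compare endpoints: R.start > W.start, R.start < W.end, R.end > W.start, R.end < W.end.
That pattern is 'during'.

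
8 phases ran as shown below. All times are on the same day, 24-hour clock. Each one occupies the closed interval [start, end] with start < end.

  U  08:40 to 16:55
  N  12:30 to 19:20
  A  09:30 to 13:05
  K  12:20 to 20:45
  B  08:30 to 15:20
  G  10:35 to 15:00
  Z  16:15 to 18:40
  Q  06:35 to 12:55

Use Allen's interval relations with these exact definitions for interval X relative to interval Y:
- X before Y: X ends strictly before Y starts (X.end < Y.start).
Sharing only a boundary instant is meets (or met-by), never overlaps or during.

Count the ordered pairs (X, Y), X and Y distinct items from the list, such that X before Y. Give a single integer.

4

Checking all 56 ordered pairs for relation 'before'; matching pairs in alphabetical order:
(A, Z): A before Z ✓
(B, Z): B before Z ✓
(G, Z): G before Z ✓
(Q, Z): Q before Z ✓
Count: 4.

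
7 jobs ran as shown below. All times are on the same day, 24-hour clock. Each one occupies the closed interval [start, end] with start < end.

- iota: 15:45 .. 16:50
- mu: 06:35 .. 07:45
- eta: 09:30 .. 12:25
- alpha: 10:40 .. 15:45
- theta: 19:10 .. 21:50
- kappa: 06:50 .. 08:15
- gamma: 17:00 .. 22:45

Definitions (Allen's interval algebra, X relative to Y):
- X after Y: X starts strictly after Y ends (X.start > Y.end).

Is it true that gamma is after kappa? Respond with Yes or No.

gamma = [17:00, 22:45], kappa = [06:50, 08:15].
Actual relation of gamma to kappa: after.
Asked whether 'after' holds → Yes.

Yes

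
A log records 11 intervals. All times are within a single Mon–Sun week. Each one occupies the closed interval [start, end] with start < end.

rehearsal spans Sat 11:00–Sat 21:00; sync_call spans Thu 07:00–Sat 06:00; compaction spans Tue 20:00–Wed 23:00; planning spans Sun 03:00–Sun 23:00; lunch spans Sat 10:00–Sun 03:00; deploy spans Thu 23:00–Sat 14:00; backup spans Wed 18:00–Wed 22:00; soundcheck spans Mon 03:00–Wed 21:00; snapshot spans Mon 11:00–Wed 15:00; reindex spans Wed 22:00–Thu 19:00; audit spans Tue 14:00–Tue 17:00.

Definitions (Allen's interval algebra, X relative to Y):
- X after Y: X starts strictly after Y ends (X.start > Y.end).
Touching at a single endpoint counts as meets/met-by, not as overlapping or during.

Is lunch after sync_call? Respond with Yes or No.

lunch = [Sat 10:00, Sun 03:00], sync_call = [Thu 07:00, Sat 06:00].
Actual relation of lunch to sync_call: after.
Asked whether 'after' holds → Yes.

Yes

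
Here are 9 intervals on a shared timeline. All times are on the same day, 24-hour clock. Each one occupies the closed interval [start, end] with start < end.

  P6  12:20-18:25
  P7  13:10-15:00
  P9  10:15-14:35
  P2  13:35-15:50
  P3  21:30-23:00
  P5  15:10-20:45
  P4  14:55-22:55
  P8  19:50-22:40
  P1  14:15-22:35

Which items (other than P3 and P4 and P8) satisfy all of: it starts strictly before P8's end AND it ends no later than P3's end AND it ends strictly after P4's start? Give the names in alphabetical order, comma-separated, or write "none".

Conditions: its start is strictly before P8's end (X.start < 22:40) AND its end is no later than P3's end (X.end <= 23:00) AND its end is strictly after P4's start (X.end > 14:55).
P1: start 14:15 < 22:40? ✓; end 22:35 <= 23:00? ✓; end 22:35 > 14:55? ✓ → yes.
P2: start 13:35 < 22:40? ✓; end 15:50 <= 23:00? ✓; end 15:50 > 14:55? ✓ → yes.
P5: start 15:10 < 22:40? ✓; end 20:45 <= 23:00? ✓; end 20:45 > 14:55? ✓ → yes.
P6: start 12:20 < 22:40? ✓; end 18:25 <= 23:00? ✓; end 18:25 > 14:55? ✓ → yes.
P7: start 13:10 < 22:40? ✓; end 15:00 <= 23:00? ✓; end 15:00 > 14:55? ✓ → yes.
P9: start 10:15 < 22:40? ✓; end 14:35 <= 23:00? ✓; end 14:35 > 14:55? ✗ → no.
Result: P1, P2, P5, P6, P7.

P1, P2, P5, P6, P7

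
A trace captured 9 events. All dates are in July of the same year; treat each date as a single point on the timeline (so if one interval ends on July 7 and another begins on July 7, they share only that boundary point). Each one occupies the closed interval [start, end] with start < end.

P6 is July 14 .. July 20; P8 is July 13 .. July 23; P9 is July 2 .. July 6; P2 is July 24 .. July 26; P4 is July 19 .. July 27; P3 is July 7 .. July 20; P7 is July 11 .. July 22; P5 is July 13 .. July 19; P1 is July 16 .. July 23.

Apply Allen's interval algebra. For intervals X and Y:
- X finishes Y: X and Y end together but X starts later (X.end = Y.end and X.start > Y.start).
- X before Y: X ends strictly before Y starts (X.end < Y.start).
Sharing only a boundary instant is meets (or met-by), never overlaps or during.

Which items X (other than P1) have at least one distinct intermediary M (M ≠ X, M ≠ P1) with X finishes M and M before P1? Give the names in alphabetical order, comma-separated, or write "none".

none

Target P1 = [July 16, July 23].
Intermediaries M with M before P1: P9.
Via P9 — items with X finishes P9: none.
Union: none.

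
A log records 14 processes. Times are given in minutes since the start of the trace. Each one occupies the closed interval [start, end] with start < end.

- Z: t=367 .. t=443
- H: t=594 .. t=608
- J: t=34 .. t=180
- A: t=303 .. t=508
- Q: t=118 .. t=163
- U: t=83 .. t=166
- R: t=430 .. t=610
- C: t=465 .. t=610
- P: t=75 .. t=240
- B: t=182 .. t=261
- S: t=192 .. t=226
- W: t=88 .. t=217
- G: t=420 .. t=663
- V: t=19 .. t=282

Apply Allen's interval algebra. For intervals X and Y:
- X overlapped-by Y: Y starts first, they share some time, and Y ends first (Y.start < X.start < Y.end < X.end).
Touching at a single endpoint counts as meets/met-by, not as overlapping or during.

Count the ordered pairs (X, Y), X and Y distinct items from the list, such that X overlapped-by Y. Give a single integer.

Checking all 182 ordered pairs for relation 'overlapped-by'; matching pairs in alphabetical order:
(B, P): B overlapped-by P ✓
(B, W): B overlapped-by W ✓
(C, A): C overlapped-by A ✓
(G, A): G overlapped-by A ✓
(G, Z): G overlapped-by Z ✓
(P, J): P overlapped-by J ✓
(R, A): R overlapped-by A ✓
(R, Z): R overlapped-by Z ✓
(S, W): S overlapped-by W ✓
(W, J): W overlapped-by J ✓
(W, U): W overlapped-by U ✓
Count: 11.

11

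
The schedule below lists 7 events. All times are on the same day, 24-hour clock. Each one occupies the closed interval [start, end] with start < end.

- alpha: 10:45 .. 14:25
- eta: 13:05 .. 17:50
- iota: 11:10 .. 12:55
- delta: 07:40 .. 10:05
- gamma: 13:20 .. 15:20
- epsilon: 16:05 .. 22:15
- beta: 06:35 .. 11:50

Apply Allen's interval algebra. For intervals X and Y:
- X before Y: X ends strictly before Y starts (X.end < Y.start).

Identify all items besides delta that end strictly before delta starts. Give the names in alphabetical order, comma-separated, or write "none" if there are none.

none

Target delta = [07:40, 10:05].
alpha [10:45, 14:25] → after → no.
beta [06:35, 11:50] → contains → no.
epsilon [16:05, 22:15] → after → no.
eta [13:05, 17:50] → after → no.
gamma [13:20, 15:20] → after → no.
iota [11:10, 12:55] → after → no.
Result: none.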